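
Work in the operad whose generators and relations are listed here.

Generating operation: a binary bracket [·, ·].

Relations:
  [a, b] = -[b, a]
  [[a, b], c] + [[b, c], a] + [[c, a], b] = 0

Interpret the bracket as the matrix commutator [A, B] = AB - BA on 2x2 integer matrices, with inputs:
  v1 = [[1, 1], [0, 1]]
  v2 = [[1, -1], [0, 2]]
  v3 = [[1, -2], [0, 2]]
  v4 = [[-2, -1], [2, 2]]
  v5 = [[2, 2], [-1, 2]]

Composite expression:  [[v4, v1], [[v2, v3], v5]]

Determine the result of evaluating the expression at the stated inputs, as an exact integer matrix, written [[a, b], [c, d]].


[[0, -8], [0, 0]]

[v4, v1] = [[-2, -4], [0, 2]]
[v2, v3] = [[0, 1], [0, 0]]
[[v2, v3], v5] = [[-1, 0], [0, 1]]
[[v4, v1], [[v2, v3], v5]] = [[0, -8], [0, 0]]


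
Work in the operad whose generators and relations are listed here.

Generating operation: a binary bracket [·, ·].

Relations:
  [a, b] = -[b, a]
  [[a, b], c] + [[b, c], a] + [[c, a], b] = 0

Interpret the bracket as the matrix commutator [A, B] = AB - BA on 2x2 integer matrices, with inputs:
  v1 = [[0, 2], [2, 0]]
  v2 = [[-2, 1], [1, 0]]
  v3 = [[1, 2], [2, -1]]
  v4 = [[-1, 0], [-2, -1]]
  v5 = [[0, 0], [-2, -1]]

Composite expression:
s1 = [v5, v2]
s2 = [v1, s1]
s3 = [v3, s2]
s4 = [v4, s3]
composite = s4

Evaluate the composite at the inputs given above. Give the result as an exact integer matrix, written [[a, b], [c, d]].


[[-64, 0], [-128, 64]]

[v5, v2] = [[2, 1], [3, -2]]
[v1, [v5, v2]] = [[4, -8], [8, -4]]
[v3, [v1, [v5, v2]]] = [[32, -32], [0, -32]]
[v4, [v3, [v1, [v5, v2]]]] = [[-64, 0], [-128, 64]]


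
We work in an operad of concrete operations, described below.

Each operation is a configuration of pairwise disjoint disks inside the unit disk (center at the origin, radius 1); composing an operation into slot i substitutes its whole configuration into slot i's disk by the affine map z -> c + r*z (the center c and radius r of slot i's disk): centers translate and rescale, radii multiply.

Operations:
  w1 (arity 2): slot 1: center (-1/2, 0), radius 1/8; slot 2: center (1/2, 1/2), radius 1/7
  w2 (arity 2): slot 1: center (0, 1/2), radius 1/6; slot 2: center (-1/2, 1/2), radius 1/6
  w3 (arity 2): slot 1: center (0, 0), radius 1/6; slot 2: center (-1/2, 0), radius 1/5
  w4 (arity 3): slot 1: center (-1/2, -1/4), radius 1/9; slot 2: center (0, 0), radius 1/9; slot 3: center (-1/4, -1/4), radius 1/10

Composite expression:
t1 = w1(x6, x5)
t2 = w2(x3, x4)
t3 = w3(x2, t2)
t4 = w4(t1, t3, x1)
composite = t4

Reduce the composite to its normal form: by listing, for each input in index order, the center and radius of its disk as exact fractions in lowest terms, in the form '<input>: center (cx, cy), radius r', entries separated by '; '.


Each x-disk chains the slot maps above it in w4; radii multiply.
input x6: applying the 2 nested substitutions gives center (-5/9, -1/4), radius 1/72
input x5: applying the 2 nested substitutions gives center (-4/9, -7/36), radius 1/63
input x2: applying the 2 nested substitutions gives center (0, 0), radius 1/54
input x3: applying the 3 nested substitutions gives center (-1/18, 1/90), radius 1/270
input x4: applying the 3 nested substitutions gives center (-1/15, 1/90), radius 1/270
input x1: applying the 1 nested substitution gives center (-1/4, -1/4), radius 1/10

x1: center (-1/4, -1/4), radius 1/10; x2: center (0, 0), radius 1/54; x3: center (-1/18, 1/90), radius 1/270; x4: center (-1/15, 1/90), radius 1/270; x5: center (-4/9, -7/36), radius 1/63; x6: center (-5/9, -1/4), radius 1/72


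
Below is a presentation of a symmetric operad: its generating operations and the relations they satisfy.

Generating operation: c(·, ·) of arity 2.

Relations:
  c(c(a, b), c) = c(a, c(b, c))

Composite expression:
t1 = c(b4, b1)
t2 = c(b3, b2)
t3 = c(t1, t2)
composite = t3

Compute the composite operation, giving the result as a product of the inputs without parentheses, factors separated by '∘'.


Every regrouping of c is equal, so read the b-inputs in written order.
c(b4, b1) spells out as b4 ∘ b1
c(b3, b2) spells out as b3 ∘ b2
c(c(b4, b1), c(b3, b2)) spells out as b4 ∘ b1 ∘ b3 ∘ b2

b4 ∘ b1 ∘ b3 ∘ b2


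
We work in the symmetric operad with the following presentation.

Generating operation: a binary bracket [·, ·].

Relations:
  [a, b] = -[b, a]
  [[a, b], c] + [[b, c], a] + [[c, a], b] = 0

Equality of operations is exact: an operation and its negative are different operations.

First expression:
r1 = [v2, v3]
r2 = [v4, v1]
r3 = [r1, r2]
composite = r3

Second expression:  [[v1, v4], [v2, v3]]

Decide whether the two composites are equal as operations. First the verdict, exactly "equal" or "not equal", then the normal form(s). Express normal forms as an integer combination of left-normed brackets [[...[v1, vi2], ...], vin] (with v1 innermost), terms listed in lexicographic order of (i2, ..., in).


equal: each reduces to [[[v1, v4], v2], v3] - [[[v1, v4], v3], v2]

The first composite normalizes to [[[v1, v4], v2], v3] - [[[v1, v4], v3], v2]
The second composite normalizes to [[[v1, v4], v2], v3] - [[[v1, v4], v3], v2]
The normal forms match — equal.


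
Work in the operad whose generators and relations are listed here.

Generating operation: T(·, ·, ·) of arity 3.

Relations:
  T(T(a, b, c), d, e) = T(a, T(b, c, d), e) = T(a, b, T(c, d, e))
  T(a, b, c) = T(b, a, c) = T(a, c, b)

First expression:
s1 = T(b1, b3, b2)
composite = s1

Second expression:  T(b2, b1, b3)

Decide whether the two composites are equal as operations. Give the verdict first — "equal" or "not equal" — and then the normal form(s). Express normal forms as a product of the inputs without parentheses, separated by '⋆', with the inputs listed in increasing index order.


equal; the common form is b1 ⋆ b2 ⋆ b3

The first expression, normalized: b1 ⋆ b2 ⋆ b3
The second expression, normalized: b1 ⋆ b2 ⋆ b3
Both agree, so they are equal.


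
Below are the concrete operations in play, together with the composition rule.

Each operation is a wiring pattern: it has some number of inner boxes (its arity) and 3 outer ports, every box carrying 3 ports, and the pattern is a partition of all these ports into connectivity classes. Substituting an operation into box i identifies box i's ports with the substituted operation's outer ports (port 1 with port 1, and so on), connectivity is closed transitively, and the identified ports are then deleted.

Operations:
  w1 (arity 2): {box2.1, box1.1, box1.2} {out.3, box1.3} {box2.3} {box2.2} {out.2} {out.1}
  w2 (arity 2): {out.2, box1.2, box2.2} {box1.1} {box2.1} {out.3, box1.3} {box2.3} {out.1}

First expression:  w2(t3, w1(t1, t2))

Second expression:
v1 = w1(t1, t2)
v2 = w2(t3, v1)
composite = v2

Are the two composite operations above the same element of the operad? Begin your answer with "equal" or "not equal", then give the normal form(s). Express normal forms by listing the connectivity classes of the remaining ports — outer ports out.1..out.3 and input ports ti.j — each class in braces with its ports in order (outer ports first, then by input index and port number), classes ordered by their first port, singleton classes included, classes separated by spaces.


equal; both compose to {out.1} {out.2, t3.2} {out.3, t3.3} {t1.1, t1.2, t2.1} {t1.3} {t2.2} {t2.3} {t3.1}

The first expression, normalized: {out.1} {out.2, t3.2} {out.3, t3.3} {t1.1, t1.2, t2.1} {t1.3} {t2.2} {t2.3} {t3.1}
The second expression, normalized: {out.1} {out.2, t3.2} {out.3, t3.3} {t1.1, t1.2, t2.1} {t1.3} {t2.2} {t2.3} {t3.1}
Both agree, so they are equal.


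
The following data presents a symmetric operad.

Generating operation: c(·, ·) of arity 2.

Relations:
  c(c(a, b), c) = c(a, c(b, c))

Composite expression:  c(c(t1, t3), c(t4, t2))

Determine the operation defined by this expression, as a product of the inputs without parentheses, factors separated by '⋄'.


Associativity of c dissolves the nesting; only the t-input order survives.
c(t1, t3) unparenthesizes to t1 ⋄ t3
c(t4, t2) unparenthesizes to t4 ⋄ t2
c(c(t1, t3), c(t4, t2)) unparenthesizes to t1 ⋄ t3 ⋄ t4 ⋄ t2

t1 ⋄ t3 ⋄ t4 ⋄ t2


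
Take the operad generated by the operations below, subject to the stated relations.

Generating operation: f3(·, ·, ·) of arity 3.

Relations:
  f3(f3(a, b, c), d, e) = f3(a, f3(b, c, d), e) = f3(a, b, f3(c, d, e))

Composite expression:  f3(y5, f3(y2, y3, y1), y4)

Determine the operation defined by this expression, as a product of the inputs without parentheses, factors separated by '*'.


Every regrouping of f3 is equal, so read the y-inputs in written order.
f3(y2, y3, y1) flattens to y2 * y3 * y1
f3(y5, f3(y2, y3, y1), y4) flattens to y5 * y2 * y3 * y1 * y4

y5 * y2 * y3 * y1 * y4


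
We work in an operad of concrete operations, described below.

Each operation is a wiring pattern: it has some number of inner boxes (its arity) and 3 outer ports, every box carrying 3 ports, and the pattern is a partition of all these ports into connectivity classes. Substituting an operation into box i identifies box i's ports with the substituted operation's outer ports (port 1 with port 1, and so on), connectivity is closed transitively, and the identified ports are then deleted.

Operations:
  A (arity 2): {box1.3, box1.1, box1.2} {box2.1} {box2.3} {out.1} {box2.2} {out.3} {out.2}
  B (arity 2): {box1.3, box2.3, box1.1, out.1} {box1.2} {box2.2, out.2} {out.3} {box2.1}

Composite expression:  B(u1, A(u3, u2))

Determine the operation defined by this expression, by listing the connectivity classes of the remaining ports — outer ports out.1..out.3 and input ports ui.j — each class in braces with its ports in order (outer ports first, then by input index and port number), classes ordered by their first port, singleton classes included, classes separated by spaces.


{out.1, u1.1, u1.3} {out.2} {out.3} {u1.2} {u2.1} {u2.2} {u2.3} {u3.1, u3.2, u3.3}

Two ports join when wires chain via B-identified ports.
the subtree at A composes to {out.1} {out.2} {out.3} {u2.1} {u2.2} {u2.3} {u3.1, u3.2, u3.3} on (u3, u2); out.j = own outer ports
the subtree at B composes to {out.1, u1.1, u1.3} {out.2} {out.3} {u1.2} {u2.1} {u2.2} {u2.3} {u3.1, u3.2, u3.3} on (u1, u3, u2); out.j = own outer ports


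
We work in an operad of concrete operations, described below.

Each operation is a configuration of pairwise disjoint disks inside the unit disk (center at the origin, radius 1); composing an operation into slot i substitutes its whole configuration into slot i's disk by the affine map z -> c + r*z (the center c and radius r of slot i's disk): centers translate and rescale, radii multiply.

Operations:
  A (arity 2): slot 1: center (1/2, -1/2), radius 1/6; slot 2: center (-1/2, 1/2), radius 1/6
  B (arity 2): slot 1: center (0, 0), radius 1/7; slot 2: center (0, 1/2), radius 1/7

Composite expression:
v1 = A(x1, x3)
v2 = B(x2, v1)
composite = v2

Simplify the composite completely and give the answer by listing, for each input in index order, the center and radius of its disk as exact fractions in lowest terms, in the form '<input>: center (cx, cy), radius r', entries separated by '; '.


x1: center (1/14, 3/7), radius 1/42; x2: center (0, 0), radius 1/7; x3: center (-1/14, 4/7), radius 1/42

Below B, radii multiply path by path; the x-disk centers shift.
input x2: applying the 1 nested substitution gives center (0, 0), radius 1/7
input x1: applying the 2 nested substitutions gives center (1/14, 3/7), radius 1/42
input x3: applying the 2 nested substitutions gives center (-1/14, 4/7), radius 1/42


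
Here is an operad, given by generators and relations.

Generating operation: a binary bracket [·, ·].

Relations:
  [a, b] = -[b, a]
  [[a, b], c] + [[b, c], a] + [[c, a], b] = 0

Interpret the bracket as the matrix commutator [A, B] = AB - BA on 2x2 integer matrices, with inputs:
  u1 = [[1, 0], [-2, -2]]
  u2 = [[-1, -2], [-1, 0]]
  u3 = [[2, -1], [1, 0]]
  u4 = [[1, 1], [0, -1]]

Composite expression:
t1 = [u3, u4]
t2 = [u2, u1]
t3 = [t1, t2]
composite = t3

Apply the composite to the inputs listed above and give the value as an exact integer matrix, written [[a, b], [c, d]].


[[-32, -44], [6, 32]]

[u3, u4] = [[-1, 4], [2, 1]]
[u2, u1] = [[4, 6], [-5, -4]]
[[u3, u4], [u2, u1]] = [[-32, -44], [6, 32]]


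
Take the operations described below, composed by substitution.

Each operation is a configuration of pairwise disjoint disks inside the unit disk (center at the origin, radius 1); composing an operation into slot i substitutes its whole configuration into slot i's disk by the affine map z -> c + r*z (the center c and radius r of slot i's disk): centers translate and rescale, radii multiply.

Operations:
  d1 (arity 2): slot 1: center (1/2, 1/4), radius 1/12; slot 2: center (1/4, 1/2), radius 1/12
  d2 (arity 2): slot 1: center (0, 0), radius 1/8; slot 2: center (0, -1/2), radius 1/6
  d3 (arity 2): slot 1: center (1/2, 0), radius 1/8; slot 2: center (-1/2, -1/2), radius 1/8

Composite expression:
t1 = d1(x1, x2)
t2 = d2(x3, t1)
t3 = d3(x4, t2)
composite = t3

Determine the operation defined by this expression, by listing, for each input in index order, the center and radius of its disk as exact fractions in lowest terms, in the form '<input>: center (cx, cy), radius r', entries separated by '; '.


Only the slot chain above each x matters under d3; compose those maps.
input x4: applying the 1 nested substitution gives center (1/2, 0), radius 1/8
input x3: applying the 2 nested substitutions gives center (-1/2, -1/2), radius 1/64
input x1: applying the 3 nested substitutions gives center (-47/96, -107/192), radius 1/576
input x2: applying the 3 nested substitutions gives center (-95/192, -53/96), radius 1/576

x1: center (-47/96, -107/192), radius 1/576; x2: center (-95/192, -53/96), radius 1/576; x3: center (-1/2, -1/2), radius 1/64; x4: center (1/2, 0), radius 1/8


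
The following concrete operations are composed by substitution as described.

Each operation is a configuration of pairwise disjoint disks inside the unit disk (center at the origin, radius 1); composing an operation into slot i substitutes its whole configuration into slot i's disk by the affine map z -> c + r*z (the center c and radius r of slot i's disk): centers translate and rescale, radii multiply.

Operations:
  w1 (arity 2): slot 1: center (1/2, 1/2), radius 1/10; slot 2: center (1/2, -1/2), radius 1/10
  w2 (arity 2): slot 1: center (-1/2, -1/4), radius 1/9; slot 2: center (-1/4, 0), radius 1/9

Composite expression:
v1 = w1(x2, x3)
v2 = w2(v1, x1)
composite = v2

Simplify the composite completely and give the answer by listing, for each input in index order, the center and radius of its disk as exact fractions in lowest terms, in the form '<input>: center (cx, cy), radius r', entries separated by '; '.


x1: center (-1/4, 0), radius 1/9; x2: center (-4/9, -7/36), radius 1/90; x3: center (-4/9, -11/36), radius 1/90


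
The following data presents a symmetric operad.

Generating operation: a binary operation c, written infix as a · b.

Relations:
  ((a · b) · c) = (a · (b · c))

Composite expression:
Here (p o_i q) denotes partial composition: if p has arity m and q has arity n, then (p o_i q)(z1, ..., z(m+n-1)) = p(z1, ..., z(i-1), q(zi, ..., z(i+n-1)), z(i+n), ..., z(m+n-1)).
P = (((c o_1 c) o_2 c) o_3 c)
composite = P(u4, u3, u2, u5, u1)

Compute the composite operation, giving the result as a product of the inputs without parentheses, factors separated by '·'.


u4 · u3 · u2 · u5 · u1

Key point: c is associative — brackets drop, the u-order remains.
(u2 · u5) unparenthesizes to u2 · u5
(u3 · (u2 · u5)) unparenthesizes to u3 · u2 · u5
(u4 · (u3 · (u2 · u5))) unparenthesizes to u4 · u3 · u2 · u5
((u4 · (u3 · (u2 · u5))) · u1) unparenthesizes to u4 · u3 · u2 · u5 · u1


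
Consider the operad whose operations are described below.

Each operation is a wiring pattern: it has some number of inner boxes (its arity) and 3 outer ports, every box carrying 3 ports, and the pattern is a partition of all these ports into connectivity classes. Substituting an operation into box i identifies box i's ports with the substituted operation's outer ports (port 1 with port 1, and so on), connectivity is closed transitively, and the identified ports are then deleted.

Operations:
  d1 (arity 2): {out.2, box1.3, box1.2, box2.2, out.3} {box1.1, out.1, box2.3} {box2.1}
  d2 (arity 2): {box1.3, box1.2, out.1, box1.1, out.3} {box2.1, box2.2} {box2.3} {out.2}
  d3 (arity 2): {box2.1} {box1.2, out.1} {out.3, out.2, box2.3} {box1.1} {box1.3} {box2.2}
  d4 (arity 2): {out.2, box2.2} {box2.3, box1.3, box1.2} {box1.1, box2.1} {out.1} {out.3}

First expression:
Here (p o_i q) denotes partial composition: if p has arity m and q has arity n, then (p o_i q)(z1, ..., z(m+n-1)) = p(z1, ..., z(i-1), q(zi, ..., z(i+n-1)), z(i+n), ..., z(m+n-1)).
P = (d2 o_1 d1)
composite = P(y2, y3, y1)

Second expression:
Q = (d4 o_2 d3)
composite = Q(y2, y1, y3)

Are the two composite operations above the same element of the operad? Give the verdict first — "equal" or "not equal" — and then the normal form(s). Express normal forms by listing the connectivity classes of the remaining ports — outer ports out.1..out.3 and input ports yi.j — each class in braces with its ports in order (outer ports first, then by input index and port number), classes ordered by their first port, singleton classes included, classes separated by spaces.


not equal; first: {out.1, out.3, y2.1, y2.2, y2.3, y3.2, y3.3} {out.2} {y1.1, y1.2} {y1.3} {y3.1}; second: {out.1} {out.2, y2.2, y2.3, y3.3} {out.3} {y1.1} {y1.2, y2.1} {y1.3} {y3.1} {y3.2}

Normal form of the first expression: {out.1, out.3, y2.1, y2.2, y2.3, y3.2, y3.3} {out.2} {y1.1, y1.2} {y1.3} {y3.1}
Normal form of the second expression: {out.1} {out.2, y2.2, y2.3, y3.3} {out.3} {y1.1} {y1.2, y2.1} {y1.3} {y3.1} {y3.2}
The normal forms differ: not equal.


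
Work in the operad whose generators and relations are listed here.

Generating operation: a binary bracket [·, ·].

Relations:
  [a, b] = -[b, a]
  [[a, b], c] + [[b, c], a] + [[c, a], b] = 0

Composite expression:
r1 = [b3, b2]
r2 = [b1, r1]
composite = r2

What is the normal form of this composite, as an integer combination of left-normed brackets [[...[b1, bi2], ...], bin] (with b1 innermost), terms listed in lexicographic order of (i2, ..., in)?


-[[b1, b2], b3] + [[b1, b3], b2]

Expand each bracket as ab - ba; the b1-initial words give the coefficients.
Composite bracket: [b1, [b3, b2]]
Expanding via [a, b] = ab - ba: 4 signed words (2^2 = 4).
Only words starting with b1 matter:
  sign of b1b2b3 is -1, so it contributes -[[b1, b2], b3]
  sign of b1b3b2 is +1, so it contributes +[[b1, b3], b2]


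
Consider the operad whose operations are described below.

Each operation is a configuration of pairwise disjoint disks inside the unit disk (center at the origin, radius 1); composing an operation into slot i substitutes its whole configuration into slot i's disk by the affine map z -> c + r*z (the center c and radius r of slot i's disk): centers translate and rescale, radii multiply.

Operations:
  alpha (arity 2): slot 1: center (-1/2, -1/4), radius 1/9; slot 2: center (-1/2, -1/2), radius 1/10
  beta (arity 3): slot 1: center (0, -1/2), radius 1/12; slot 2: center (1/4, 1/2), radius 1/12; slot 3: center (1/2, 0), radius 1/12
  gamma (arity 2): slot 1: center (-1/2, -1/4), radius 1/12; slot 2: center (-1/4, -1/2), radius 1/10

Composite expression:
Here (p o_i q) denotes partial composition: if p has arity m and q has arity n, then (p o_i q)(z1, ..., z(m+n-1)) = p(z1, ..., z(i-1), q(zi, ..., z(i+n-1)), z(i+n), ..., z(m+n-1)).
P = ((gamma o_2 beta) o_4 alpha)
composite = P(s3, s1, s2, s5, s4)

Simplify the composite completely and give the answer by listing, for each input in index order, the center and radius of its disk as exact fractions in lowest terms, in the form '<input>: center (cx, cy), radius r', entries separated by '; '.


s1: center (-1/4, -11/20), radius 1/120; s2: center (-9/40, -9/20), radius 1/120; s3: center (-1/2, -1/4), radius 1/12; s4: center (-49/240, -121/240), radius 1/1200; s5: center (-49/240, -241/480), radius 1/1080

Each s-disk chains the slot maps above it in gamma; radii multiply.
s3: after 1 affine step, its disk has center (-1/2, -1/4), radius 1/12
s1: after 2 affine steps, its disk has center (-1/4, -11/20), radius 1/120
s2: after 2 affine steps, its disk has center (-9/40, -9/20), radius 1/120
s5: after 3 affine steps, its disk has center (-49/240, -241/480), radius 1/1080
s4: after 3 affine steps, its disk has center (-49/240, -121/240), radius 1/1200


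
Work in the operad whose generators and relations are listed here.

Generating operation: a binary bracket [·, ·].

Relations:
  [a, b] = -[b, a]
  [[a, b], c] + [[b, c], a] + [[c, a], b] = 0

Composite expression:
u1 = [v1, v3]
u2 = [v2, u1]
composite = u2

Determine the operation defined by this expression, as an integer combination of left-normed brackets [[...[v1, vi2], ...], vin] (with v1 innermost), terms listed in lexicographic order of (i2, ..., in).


Antisymmetry and Jacobi reduce to v1-anchored left-normed brackets.
Composite bracket: [v2, [v1, v3]]
Expanding via [a, b] = ab - ba: 4 signed words (2^2 = 4).
Coefficients come from the v1-initial words:
  v1v3v2 appears with sign -1, giving the term -[[v1, v3], v2]

-[[v1, v3], v2]


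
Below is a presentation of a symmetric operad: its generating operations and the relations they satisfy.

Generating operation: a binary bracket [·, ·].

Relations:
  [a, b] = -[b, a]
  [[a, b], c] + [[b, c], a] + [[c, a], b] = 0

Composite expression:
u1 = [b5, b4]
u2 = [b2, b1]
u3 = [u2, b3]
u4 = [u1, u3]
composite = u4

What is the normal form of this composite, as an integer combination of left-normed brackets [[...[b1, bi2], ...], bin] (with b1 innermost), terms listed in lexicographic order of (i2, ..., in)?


-[[[[b1, b2], b3], b4], b5] + [[[[b1, b2], b3], b5], b4]

Expand each bracket as ab - ba; the b1-initial words give the coefficients.
Composite bracket: [[b5, b4], [[b2, b1], b3]]
Under [a, b] = ab - ba we get 16 signed associative words (2^4 = 16).
The b1-initial words carry the normal form:
  b1b2b3b4b5 (sign -1) contributes -[[[[b1, b2], b3], b4], b5]
  b1b2b3b5b4 (sign +1) contributes +[[[[b1, b2], b3], b5], b4]


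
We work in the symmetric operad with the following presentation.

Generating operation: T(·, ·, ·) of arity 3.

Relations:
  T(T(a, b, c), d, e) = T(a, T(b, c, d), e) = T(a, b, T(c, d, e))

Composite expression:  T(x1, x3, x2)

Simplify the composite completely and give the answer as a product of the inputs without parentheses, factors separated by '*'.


x1 * x3 * x2

Key point: T is associative — brackets drop, the x-order remains.
T(x1, x3, x2) flattens to x1 * x3 * x2


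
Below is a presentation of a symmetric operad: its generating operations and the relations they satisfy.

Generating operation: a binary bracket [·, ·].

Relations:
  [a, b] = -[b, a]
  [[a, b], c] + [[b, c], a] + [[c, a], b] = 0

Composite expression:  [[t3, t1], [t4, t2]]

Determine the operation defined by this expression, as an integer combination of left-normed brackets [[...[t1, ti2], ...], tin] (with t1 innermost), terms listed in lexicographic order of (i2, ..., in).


[[[t1, t3], t2], t4] - [[[t1, t3], t4], t2]


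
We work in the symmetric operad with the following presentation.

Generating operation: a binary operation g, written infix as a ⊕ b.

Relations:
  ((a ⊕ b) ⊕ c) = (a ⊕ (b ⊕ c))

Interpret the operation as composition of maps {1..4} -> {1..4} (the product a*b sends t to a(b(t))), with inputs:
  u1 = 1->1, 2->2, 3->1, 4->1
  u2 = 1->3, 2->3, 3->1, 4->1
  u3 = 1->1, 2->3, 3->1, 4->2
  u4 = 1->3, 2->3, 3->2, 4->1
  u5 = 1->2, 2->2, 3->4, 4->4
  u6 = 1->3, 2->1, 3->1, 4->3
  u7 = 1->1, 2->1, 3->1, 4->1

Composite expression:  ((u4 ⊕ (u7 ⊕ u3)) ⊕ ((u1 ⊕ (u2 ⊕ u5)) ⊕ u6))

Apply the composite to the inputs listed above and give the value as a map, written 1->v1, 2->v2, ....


1->3, 2->3, 3->3, 4->3

(u7 ⊕ u3) = 1->1, 2->1, 3->1, 4->1
(u4 ⊕ (u7 ⊕ u3)) = 1->3, 2->3, 3->3, 4->3
(u2 ⊕ u5) = 1->3, 2->3, 3->1, 4->1
(u1 ⊕ (u2 ⊕ u5)) = 1->1, 2->1, 3->1, 4->1
((u1 ⊕ (u2 ⊕ u5)) ⊕ u6) = 1->1, 2->1, 3->1, 4->1
((u4 ⊕ (u7 ⊕ u3)) ⊕ ((u1 ⊕ (u2 ⊕ u5)) ⊕ u6)) = 1->3, 2->3, 3->3, 4->3


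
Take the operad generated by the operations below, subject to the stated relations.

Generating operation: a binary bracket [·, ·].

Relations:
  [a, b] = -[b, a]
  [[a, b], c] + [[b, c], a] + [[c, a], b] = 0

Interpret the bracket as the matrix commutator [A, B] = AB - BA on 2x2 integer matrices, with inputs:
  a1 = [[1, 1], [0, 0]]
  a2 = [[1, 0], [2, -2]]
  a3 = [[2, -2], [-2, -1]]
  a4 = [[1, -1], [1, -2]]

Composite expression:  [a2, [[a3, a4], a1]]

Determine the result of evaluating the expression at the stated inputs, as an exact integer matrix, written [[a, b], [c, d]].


[[22, -33], [63, -22]]

[a3, a4] = [[-4, 3], [-9, 4]]
[[a3, a4], a1] = [[9, -11], [-9, -9]]
[a2, [[a3, a4], a1]] = [[22, -33], [63, -22]]


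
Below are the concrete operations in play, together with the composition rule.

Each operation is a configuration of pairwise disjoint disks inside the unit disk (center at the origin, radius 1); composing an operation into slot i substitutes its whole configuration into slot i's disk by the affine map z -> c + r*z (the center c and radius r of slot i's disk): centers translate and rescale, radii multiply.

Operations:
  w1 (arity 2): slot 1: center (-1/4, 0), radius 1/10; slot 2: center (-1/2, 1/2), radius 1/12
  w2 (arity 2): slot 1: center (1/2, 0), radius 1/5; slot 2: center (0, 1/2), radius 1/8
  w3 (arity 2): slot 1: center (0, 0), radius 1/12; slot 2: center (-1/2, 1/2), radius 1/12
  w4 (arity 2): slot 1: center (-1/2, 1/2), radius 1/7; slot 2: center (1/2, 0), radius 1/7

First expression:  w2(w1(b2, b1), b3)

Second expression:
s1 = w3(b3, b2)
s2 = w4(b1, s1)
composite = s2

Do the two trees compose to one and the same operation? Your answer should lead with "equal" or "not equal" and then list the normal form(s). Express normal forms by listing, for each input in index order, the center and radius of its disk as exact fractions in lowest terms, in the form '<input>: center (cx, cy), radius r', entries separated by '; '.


The first expression, normalized: b1: center (2/5, 1/10), radius 1/60; b2: center (9/20, 0), radius 1/50; b3: center (0, 1/2), radius 1/8
The second expression, normalized: b1: center (-1/2, 1/2), radius 1/7; b2: center (3/7, 1/14), radius 1/84; b3: center (1/2, 0), radius 1/84
Different reductions; not equal.

not equal; first: b1: center (2/5, 1/10), radius 1/60; b2: center (9/20, 0), radius 1/50; b3: center (0, 1/2), radius 1/8; second: b1: center (-1/2, 1/2), radius 1/7; b2: center (3/7, 1/14), radius 1/84; b3: center (1/2, 0), radius 1/84


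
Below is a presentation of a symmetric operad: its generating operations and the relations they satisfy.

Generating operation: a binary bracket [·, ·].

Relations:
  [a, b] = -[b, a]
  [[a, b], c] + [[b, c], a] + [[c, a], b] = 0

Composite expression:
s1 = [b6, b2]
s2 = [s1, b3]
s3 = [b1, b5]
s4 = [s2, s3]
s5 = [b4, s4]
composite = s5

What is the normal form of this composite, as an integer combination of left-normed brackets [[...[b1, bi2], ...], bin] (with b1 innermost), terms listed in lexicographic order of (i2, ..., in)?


-[[[[[b1, b5], b2], b6], b3], b4] + [[[[[b1, b5], b3], b2], b6], b4] - [[[[[b1, b5], b3], b6], b2], b4] + [[[[[b1, b5], b6], b2], b3], b4]

Skip Jacobi rewriting: expand, keep b1-initial words, read off terms.
Composite bracket: [b4, [[[b6, b2], b3], [b1, b5]]]
The bracket unfolds into 32 signed words via [a, b] = ab - ba (2^5 = 32).
Only words starting with b1 matter:
  b1b5b2b6b3b4 appears with sign -1, giving the term -[[[[[b1, b5], b2], b6], b3], b4]
  b1b5b3b2b6b4 appears with sign +1, giving the term +[[[[[b1, b5], b3], b2], b6], b4]
  b1b5b3b6b2b4 appears with sign -1, giving the term -[[[[[b1, b5], b3], b6], b2], b4]
  b1b5b6b2b3b4 appears with sign +1, giving the term +[[[[[b1, b5], b6], b2], b3], b4]


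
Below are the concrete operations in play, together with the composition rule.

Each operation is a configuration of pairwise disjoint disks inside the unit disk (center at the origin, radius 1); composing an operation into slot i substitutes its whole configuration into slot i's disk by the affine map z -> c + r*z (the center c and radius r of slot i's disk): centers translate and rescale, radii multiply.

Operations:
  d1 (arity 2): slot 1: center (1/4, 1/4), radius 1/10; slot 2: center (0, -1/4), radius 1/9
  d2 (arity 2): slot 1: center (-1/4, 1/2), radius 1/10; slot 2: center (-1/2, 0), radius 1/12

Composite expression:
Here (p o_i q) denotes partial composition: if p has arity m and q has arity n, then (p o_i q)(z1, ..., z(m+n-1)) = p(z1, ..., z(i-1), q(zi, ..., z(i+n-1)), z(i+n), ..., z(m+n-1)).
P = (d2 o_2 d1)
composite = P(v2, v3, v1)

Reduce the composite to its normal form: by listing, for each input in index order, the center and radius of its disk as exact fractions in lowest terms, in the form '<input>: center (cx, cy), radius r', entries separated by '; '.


v1: center (-1/2, -1/48), radius 1/108; v2: center (-1/4, 1/2), radius 1/10; v3: center (-23/48, 1/48), radius 1/120

Follow each v-input down from d2: c' goes to c + r*c', radius to r*r'.
input v2: composing its 1 substitution step yields center (-1/4, 1/2), radius 1/10
input v3: composing its 2 substitution steps yields center (-23/48, 1/48), radius 1/120
input v1: composing its 2 substitution steps yields center (-1/2, -1/48), radius 1/108


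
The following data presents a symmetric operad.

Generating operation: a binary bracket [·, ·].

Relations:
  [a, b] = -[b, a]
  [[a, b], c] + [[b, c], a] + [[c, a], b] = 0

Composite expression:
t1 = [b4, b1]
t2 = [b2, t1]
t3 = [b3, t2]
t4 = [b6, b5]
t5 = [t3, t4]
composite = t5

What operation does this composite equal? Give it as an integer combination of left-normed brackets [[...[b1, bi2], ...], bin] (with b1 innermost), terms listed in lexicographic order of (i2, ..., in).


[[[[[b1, b4], b2], b3], b5], b6] - [[[[[b1, b4], b2], b3], b6], b5]

Skip Jacobi rewriting: expand, keep b1-initial words, read off terms.
Composite bracket: [[b3, [b2, [b4, b1]]], [b6, b5]]
Full expansion: 32 signed words from ab - ba (2^5 = 32).
Collect the words opening with b1:
  sign of b1b4b2b3b5b6 is +1, so it contributes +[[[[[b1, b4], b2], b3], b5], b6]
  sign of b1b4b2b3b6b5 is -1, so it contributes -[[[[[b1, b4], b2], b3], b6], b5]


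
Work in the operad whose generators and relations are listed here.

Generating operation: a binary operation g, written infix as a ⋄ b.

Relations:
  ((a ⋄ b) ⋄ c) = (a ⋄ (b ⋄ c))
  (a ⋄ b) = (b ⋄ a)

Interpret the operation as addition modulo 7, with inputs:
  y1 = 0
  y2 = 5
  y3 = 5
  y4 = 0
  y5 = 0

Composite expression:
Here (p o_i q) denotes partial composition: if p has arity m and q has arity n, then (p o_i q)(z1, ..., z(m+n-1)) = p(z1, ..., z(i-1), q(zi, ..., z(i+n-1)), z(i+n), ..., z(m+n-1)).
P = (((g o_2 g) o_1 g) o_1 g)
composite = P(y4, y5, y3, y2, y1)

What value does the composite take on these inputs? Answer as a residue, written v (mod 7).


3 (mod 7)

(y4 ⋄ y5) = 0
((y4 ⋄ y5) ⋄ y3) = 5
(y2 ⋄ y1) = 5
(((y4 ⋄ y5) ⋄ y3) ⋄ (y2 ⋄ y1)) = 3


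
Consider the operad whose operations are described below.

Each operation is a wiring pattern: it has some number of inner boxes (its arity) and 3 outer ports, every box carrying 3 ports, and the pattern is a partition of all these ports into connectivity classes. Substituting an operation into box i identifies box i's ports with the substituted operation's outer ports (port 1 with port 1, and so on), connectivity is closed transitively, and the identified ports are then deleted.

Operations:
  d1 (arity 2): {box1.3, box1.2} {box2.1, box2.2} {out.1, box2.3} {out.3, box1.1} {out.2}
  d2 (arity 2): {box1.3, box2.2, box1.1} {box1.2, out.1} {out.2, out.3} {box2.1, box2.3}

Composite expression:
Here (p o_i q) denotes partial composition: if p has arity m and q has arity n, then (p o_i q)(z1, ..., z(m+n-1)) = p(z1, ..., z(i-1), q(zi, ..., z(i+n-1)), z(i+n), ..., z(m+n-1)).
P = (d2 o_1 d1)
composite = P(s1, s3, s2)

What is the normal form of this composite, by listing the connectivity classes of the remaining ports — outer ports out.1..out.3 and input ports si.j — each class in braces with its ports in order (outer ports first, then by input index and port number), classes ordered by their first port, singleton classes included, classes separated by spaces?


{out.1} {out.2, out.3} {s1.1, s2.2, s3.3} {s1.2, s1.3} {s2.1, s2.3} {s3.1, s3.2}

Reachability decides: close wires over d2-identified ports.
through d1, on inputs (s1, s3): {out.1, s3.3} {out.2} {out.3, s1.1} {s1.2, s1.3} {s3.1, s3.2} (out.j = stage outer ports)
through d2, on inputs (s1, s3, s2): {out.1} {out.2, out.3} {s1.1, s2.2, s3.3} {s1.2, s1.3} {s2.1, s2.3} {s3.1, s3.2} (out.j = stage outer ports)


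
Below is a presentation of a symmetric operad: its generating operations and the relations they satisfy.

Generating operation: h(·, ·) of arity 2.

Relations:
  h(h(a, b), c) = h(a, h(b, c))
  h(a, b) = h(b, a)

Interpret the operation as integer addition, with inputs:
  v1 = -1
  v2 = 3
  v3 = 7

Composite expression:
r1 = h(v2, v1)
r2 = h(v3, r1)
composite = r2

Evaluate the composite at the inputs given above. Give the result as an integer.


9

h(v2, v1) = 2
h(v3, h(v2, v1)) = 9


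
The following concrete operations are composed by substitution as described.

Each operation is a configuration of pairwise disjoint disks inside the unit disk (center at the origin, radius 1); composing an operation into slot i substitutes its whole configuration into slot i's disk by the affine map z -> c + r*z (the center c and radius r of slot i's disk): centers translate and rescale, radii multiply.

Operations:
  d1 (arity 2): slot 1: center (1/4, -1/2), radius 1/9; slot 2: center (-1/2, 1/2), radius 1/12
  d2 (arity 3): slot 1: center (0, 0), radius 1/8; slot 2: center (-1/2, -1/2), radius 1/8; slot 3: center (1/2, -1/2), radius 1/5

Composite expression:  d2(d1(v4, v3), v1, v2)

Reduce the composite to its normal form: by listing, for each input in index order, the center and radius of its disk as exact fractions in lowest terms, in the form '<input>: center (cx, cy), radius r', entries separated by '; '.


v1: center (-1/2, -1/2), radius 1/8; v2: center (1/2, -1/2), radius 1/5; v3: center (-1/16, 1/16), radius 1/96; v4: center (1/32, -1/16), radius 1/72

Only the slot chain above each v matters under d2; compose those maps.
for v4, the 2-step affine chain lands on center (1/32, -1/16), radius 1/72
for v3, the 2-step affine chain lands on center (-1/16, 1/16), radius 1/96
for v1, the 1-step affine chain lands on center (-1/2, -1/2), radius 1/8
for v2, the 1-step affine chain lands on center (1/2, -1/2), radius 1/5


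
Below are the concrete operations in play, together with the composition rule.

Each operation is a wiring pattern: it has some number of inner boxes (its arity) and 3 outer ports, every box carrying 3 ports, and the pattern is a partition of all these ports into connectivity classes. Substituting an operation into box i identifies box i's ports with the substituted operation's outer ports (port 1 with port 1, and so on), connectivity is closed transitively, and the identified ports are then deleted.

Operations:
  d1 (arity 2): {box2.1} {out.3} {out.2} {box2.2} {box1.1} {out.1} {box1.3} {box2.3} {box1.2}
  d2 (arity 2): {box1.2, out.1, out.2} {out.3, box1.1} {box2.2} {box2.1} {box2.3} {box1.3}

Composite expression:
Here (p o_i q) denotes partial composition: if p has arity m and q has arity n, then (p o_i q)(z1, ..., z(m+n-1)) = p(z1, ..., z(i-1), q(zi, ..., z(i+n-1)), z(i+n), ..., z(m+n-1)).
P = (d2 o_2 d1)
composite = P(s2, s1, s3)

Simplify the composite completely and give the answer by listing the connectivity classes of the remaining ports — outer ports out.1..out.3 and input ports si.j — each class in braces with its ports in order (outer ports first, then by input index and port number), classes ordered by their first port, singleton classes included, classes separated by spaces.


{out.1, out.2, s2.2} {out.3, s2.1} {s1.1} {s1.2} {s1.3} {s2.3} {s3.1} {s3.2} {s3.3}


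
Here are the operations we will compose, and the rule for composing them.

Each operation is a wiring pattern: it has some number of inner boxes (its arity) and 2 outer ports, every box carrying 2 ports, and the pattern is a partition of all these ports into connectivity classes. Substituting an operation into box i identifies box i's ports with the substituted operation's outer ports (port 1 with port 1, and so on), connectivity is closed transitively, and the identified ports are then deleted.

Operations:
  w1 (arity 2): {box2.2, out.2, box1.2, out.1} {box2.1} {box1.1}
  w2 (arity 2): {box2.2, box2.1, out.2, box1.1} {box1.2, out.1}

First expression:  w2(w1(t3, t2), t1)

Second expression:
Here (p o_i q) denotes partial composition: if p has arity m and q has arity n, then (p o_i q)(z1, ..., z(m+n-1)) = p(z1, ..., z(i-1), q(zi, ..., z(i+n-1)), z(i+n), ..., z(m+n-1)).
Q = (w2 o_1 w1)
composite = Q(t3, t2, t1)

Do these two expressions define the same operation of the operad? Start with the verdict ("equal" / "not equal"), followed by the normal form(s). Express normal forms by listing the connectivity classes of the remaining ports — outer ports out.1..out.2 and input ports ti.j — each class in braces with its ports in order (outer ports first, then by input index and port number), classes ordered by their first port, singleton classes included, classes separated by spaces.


Reducing the first expression gives {out.1, out.2, t1.1, t1.2, t2.2, t3.2} {t2.1} {t3.1}
Reducing the second expression gives {out.1, out.2, t1.1, t1.2, t2.2, t3.2} {t2.1} {t3.1}
The forms coincide; equal.

equal; both compose to {out.1, out.2, t1.1, t1.2, t2.2, t3.2} {t2.1} {t3.1}


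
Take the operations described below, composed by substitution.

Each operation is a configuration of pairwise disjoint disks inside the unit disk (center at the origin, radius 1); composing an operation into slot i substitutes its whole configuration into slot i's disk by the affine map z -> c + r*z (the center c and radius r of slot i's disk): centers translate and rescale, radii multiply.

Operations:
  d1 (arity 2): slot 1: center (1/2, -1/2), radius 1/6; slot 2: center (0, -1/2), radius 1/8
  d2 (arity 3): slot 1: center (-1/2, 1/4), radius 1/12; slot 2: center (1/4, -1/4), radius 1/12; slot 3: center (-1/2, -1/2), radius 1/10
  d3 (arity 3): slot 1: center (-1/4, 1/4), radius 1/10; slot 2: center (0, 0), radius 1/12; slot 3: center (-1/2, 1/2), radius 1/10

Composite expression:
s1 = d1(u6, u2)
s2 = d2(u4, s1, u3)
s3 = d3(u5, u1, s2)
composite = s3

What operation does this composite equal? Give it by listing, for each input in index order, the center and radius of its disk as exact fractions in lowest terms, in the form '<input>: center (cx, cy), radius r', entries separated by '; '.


Below d3, radii multiply path by path; the u-disk centers shift.
input u5: applying the 1 nested substitution gives center (-1/4, 1/4), radius 1/10
input u1: applying the 1 nested substitution gives center (0, 0), radius 1/12
input u4: applying the 2 nested substitutions gives center (-11/20, 21/40), radius 1/120
input u6: applying the 3 nested substitutions gives center (-113/240, 113/240), radius 1/720
input u2: applying the 3 nested substitutions gives center (-19/40, 113/240), radius 1/960
input u3: applying the 2 nested substitutions gives center (-11/20, 9/20), radius 1/100

u1: center (0, 0), radius 1/12; u2: center (-19/40, 113/240), radius 1/960; u3: center (-11/20, 9/20), radius 1/100; u4: center (-11/20, 21/40), radius 1/120; u5: center (-1/4, 1/4), radius 1/10; u6: center (-113/240, 113/240), radius 1/720


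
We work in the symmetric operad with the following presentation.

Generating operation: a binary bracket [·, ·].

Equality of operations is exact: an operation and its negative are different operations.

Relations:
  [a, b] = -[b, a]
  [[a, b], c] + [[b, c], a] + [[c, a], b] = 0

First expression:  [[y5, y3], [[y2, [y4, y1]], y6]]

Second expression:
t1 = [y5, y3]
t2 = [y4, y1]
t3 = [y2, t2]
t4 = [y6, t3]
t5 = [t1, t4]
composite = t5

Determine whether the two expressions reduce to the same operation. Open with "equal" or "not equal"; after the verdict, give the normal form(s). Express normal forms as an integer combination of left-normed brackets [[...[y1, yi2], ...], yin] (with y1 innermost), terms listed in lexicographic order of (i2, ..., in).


not equal — first [[[[[y1, y4], y2], y6], y3], y5] - [[[[[y1, y4], y2], y6], y5], y3], second -[[[[[y1, y4], y2], y6], y3], y5] + [[[[[y1, y4], y2], y6], y5], y3]

The first expression, normalized: [[[[[y1, y4], y2], y6], y3], y5] - [[[[[y1, y4], y2], y6], y5], y3]
The second expression, normalized: -[[[[[y1, y4], y2], y6], y3], y5] + [[[[[y1, y4], y2], y6], y5], y3]
Distinct normal forms: not equal.
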